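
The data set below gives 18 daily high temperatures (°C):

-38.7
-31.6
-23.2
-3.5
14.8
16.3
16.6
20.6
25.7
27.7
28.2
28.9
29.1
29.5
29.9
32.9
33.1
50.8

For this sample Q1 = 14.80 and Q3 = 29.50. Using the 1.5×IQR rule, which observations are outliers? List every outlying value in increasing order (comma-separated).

IQR = Q3 − Q1 = 29.50 − 14.80 = 14.70.
Lower fence = Q1 − 1.5·IQR = 14.80 − 22.05 = -7.25.
Upper fence = Q3 + 1.5·IQR = 29.50 + 22.05 = 51.55.
-38.7 < -7.25 → outlier.
-31.6 < -7.25 → outlier.
-23.2 < -7.25 → outlier.
All remaining values lie within [-7.25, 51.55].

-38.7, -31.6, -23.2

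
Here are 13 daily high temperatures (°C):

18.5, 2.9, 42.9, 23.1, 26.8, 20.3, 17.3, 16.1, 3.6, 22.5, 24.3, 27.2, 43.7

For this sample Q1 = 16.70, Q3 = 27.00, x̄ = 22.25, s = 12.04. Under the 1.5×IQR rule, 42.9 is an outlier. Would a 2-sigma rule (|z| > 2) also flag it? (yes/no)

z = (42.9 − 22.25) / 12.04 = 1.72.
|z| = 1.72 ≤ 2.

no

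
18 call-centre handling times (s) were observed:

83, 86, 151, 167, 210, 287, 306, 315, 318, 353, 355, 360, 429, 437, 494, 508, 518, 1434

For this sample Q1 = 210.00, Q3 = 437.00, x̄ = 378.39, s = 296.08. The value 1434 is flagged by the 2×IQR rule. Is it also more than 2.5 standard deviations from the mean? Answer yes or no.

yes

z = (1434 − 378.39) / 296.08 = 3.57.
|z| = 3.57 > 2.5.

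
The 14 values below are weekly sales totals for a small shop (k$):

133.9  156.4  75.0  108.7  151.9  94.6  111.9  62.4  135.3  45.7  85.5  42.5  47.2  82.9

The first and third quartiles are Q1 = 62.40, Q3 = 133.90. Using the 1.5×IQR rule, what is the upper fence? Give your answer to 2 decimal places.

IQR = Q3 − Q1 = 133.90 − 62.40 = 71.50.
Lower fence = Q1 − 1.5·IQR = 62.40 − 107.25 = -44.85.
Upper fence = Q3 + 1.5·IQR = 133.90 + 107.25 = 241.15.

241.15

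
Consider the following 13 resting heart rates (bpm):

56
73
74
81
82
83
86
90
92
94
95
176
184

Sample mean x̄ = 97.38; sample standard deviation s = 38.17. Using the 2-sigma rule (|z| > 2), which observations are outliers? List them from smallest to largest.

Cutoffs at x̄ ± 2s: 97.38 ± 2·38.17 = [21.04, 173.72].
176: z = 2.06, |z| > 2 → outlier.
184: z = 2.27, |z| > 2 → outlier.
Every other value lies within [21.04, 173.72].

176, 184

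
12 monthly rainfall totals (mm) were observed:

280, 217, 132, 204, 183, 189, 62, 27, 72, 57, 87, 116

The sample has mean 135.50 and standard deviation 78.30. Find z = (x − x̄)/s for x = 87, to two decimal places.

-0.62

z = (87 − 135.50) / 78.30 = -0.62.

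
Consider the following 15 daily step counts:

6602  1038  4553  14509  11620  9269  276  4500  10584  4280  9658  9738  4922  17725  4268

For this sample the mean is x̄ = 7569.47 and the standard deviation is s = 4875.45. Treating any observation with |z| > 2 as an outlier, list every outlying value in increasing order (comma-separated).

17725

Cutoffs at x̄ ± 2s: 7569.47 ± 2·4875.45 = [-2181.43, 17320.37].
17725: z = 2.08, |z| > 2 → outlier.
Every other value lies within [-2181.43, 17320.37].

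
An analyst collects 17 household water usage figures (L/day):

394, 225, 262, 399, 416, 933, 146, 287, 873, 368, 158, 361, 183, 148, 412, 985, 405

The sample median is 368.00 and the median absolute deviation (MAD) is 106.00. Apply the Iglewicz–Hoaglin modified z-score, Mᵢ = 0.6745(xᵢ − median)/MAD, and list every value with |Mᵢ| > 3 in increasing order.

|Mᵢ| > 3 ⇔ |xᵢ − 368.00| > 3·106.00/0.6745 = 471.46.
So outliers lie outside [-103.46, 839.46].
873: M = 3.21 → outlier.
933: M = 3.60 → outlier.
985: M = 3.93 → outlier.

873, 933, 985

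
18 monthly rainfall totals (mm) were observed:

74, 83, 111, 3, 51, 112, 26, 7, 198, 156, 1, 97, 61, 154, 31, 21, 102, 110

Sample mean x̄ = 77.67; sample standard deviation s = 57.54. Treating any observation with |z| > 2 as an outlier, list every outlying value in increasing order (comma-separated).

198

Cutoffs at x̄ ± 2s: 77.67 ± 2·57.54 = [-37.41, 192.75].
198: z = 2.09, |z| > 2 → outlier.
Every other value lies within [-37.41, 192.75].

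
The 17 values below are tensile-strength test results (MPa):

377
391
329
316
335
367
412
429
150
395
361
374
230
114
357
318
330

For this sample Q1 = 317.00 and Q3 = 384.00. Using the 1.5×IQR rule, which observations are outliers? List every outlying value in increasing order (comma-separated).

IQR = Q3 − Q1 = 384.00 − 317.00 = 67.00.
Lower fence = Q1 − 1.5·IQR = 317.00 − 100.50 = 216.50.
Upper fence = Q3 + 1.5·IQR = 384.00 + 100.50 = 484.50.
114 < 216.50 → outlier.
150 < 216.50 → outlier.
All remaining values lie within [216.50, 484.50].

114, 150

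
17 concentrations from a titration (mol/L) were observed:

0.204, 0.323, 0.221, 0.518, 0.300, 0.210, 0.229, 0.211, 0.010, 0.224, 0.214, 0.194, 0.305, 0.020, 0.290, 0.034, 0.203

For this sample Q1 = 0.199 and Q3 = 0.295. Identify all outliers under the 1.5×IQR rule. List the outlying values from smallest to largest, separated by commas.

0.010, 0.020, 0.034, 0.518

IQR = Q3 − Q1 = 0.295 − 0.199 = 0.096.
Lower fence = Q1 − 1.5·IQR = 0.199 − 0.144 = 0.055.
Upper fence = Q3 + 1.5·IQR = 0.295 + 0.144 = 0.439.
0.010 < 0.055 → outlier.
0.020 < 0.055 → outlier.
0.034 < 0.055 → outlier.
0.518 > 0.439 → outlier.
All remaining values lie within [0.055, 0.439].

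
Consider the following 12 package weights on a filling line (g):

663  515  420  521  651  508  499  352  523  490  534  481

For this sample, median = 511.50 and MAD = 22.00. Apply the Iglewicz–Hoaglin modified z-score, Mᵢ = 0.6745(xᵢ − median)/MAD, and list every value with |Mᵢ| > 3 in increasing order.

|Mᵢ| > 3 ⇔ |xᵢ − 511.50| > 3·22.00/0.6745 = 97.85.
So outliers lie outside [413.65, 609.35].
352: M = -4.89 → outlier.
651: M = 4.28 → outlier.
663: M = 4.64 → outlier.

352, 651, 663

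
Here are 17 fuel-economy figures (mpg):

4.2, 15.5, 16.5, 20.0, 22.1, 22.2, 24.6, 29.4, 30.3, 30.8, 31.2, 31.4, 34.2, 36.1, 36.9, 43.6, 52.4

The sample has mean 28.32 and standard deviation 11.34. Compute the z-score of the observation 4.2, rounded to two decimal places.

z = (4.2 − 28.32) / 11.34 = -2.13.

-2.13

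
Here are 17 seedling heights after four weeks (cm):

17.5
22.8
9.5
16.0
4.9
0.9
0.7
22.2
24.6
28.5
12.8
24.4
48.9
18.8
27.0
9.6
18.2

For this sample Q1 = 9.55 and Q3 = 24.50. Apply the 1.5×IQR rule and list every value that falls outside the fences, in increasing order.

IQR = Q3 − Q1 = 24.50 − 9.55 = 14.95.
Lower fence = Q1 − 1.5·IQR = 9.55 − 22.425 = -12.875.
Upper fence = Q3 + 1.5·IQR = 24.50 + 22.425 = 46.925.
48.9 > 46.925 → outlier.
All remaining values lie within [-12.875, 46.925].

48.9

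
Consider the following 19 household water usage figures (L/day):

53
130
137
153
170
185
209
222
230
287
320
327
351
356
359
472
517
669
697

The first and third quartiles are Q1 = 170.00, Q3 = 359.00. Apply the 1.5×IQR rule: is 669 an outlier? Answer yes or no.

yes

IQR = Q3 − Q1 = 359.00 − 170.00 = 189.00.
Lower fence = Q1 − 1.5·IQR = 170.00 − 283.50 = -113.50.
Upper fence = Q3 + 1.5·IQR = 359.00 + 283.50 = 642.50.
669 lies above the upper fence.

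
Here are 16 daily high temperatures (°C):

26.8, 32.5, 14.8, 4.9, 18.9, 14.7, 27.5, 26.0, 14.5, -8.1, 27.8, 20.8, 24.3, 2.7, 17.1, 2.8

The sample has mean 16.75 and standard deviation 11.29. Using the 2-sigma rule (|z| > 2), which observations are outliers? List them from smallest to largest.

Cutoffs at x̄ ± 2s: 16.75 ± 2·11.29 = [-5.83, 39.33].
-8.1: z = -2.20, |z| > 2 → outlier.
Every other value lies within [-5.83, 39.33].

-8.1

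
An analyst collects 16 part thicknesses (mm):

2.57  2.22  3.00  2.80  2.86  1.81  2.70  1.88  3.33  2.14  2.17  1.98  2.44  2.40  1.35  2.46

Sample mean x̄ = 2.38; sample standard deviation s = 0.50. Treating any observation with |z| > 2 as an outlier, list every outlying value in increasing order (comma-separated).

Cutoffs at x̄ ± 2s: 2.38 ± 2·0.50 = [1.38, 3.38].
1.35: z = -2.06, |z| > 2 → outlier.
Every other value lies within [1.38, 3.38].

1.35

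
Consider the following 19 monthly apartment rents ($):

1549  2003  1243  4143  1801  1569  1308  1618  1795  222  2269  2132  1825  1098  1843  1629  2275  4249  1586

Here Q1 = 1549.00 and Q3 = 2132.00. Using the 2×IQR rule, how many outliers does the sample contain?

3

IQR = 583.00; fences at 1549.00 − 1166.00 = 383.00 and 2132.00 + 1166.00 = 3298.00.
Outside the cutoffs: 222, 4143, 4249.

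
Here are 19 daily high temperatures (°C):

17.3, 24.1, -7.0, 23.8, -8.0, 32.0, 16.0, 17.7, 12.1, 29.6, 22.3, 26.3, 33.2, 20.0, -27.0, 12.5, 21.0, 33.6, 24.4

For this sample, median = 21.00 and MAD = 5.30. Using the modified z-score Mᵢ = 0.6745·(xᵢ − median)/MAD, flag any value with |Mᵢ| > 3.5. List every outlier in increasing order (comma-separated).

|Mᵢ| > 3.5 ⇔ |xᵢ − 21.00| > 3.5·5.30/0.6745 = 27.50.
So outliers lie outside [-6.50, 48.50].
-27.0: M = -6.11 → outlier.
-8.0: M = -3.69 → outlier.
-7.0: M = -3.56 → outlier.

-27.0, -8.0, -7.0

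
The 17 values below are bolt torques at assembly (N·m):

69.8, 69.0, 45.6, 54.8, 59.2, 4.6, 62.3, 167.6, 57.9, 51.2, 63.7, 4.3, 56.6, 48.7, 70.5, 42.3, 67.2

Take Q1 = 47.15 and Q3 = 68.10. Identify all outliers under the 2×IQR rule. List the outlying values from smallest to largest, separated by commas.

IQR = Q3 − Q1 = 68.10 − 47.15 = 20.95.
Lower fence = Q1 − 2·IQR = 47.15 − 41.90 = 5.25.
Upper fence = Q3 + 2·IQR = 68.10 + 41.90 = 110.00.
4.3 < 5.25 → outlier.
4.6 < 5.25 → outlier.
167.6 > 110.00 → outlier.
All remaining values lie within [5.25, 110.00].

4.3, 4.6, 167.6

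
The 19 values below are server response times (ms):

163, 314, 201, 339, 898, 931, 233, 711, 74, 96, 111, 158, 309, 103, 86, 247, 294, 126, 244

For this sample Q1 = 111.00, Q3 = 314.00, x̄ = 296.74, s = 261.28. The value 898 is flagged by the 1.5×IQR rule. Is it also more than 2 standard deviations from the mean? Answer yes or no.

yes

z = (898 − 296.74) / 261.28 = 2.30.
|z| = 2.30 > 2.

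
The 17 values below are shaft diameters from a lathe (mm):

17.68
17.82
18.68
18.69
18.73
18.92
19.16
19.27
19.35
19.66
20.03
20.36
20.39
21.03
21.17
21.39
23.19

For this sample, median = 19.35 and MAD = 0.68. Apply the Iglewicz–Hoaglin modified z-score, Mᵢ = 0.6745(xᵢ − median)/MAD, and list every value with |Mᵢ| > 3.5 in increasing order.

|Mᵢ| > 3.5 ⇔ |xᵢ − 19.35| > 3.5·0.68/0.6745 = 3.53.
So outliers lie outside [15.82, 22.88].
23.19: M = 3.81 → outlier.

23.19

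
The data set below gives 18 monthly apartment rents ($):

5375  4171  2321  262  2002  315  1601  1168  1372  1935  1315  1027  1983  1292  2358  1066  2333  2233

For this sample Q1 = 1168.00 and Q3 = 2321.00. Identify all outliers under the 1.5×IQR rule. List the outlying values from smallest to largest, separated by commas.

4171, 5375

IQR = Q3 − Q1 = 2321.00 − 1168.00 = 1153.00.
Lower fence = Q1 − 1.5·IQR = 1168.00 − 1729.50 = -561.50.
Upper fence = Q3 + 1.5·IQR = 2321.00 + 1729.50 = 4050.50.
4171 > 4050.50 → outlier.
5375 > 4050.50 → outlier.
All remaining values lie within [-561.50, 4050.50].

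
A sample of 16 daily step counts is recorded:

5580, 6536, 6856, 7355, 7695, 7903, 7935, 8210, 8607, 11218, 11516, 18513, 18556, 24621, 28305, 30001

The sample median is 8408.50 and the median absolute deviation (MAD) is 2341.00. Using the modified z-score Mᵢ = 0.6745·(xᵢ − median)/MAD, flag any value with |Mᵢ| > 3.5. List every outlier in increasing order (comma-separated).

24621, 28305, 30001

|Mᵢ| > 3.5 ⇔ |xᵢ − 8408.50| > 3.5·2341.00/0.6745 = 12147.52.
So outliers lie outside [-3739.02, 20556.02].
24621: M = 4.67 → outlier.
28305: M = 5.73 → outlier.
30001: M = 6.22 → outlier.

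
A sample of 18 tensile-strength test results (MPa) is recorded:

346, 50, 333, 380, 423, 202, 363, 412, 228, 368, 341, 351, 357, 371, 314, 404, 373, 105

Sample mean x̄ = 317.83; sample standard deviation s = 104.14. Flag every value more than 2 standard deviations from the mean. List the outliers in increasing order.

50, 105

Cutoffs at x̄ ± 2s: 317.83 ± 2·104.14 = [109.55, 526.11].
50: z = -2.57, |z| > 2 → outlier.
105: z = -2.04, |z| > 2 → outlier.
Every other value lies within [109.55, 526.11].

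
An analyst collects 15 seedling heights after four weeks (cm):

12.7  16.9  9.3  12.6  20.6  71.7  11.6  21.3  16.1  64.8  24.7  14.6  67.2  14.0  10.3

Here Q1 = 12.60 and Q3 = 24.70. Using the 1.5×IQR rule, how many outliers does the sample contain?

3

IQR = 12.10; fences at 12.60 − 18.15 = -5.55 and 24.70 + 18.15 = 42.85.
Outside the cutoffs: 64.8, 67.2, 71.7.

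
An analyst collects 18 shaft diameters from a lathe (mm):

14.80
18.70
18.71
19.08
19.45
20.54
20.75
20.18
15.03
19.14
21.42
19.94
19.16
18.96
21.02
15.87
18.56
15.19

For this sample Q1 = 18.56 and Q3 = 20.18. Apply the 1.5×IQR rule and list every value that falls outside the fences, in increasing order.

IQR = Q3 − Q1 = 20.18 − 18.56 = 1.62.
Lower fence = Q1 − 1.5·IQR = 18.56 − 2.43 = 16.13.
Upper fence = Q3 + 1.5·IQR = 20.18 + 2.43 = 22.61.
14.80 < 16.13 → outlier.
15.03 < 16.13 → outlier.
15.19 < 16.13 → outlier.
15.87 < 16.13 → outlier.
All remaining values lie within [16.13, 22.61].

14.80, 15.03, 15.19, 15.87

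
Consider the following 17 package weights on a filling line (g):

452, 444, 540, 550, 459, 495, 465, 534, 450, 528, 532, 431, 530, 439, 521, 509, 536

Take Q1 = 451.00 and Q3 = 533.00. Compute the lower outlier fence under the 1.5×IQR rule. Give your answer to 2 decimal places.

IQR = Q3 − Q1 = 533.00 − 451.00 = 82.00.
Lower fence = Q1 − 1.5·IQR = 451.00 − 123.00 = 328.00.
Upper fence = Q3 + 1.5·IQR = 533.00 + 123.00 = 656.00.

328.00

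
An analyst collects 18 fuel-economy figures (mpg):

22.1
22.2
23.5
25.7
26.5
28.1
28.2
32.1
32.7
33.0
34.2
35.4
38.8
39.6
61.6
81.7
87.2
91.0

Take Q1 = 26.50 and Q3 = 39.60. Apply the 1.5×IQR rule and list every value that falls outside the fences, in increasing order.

IQR = Q3 − Q1 = 39.60 − 26.50 = 13.10.
Lower fence = Q1 − 1.5·IQR = 26.50 − 19.65 = 6.85.
Upper fence = Q3 + 1.5·IQR = 39.60 + 19.65 = 59.25.
61.6 > 59.25 → outlier.
81.7 > 59.25 → outlier.
87.2 > 59.25 → outlier.
91.0 > 59.25 → outlier.
All remaining values lie within [6.85, 59.25].

61.6, 81.7, 87.2, 91.0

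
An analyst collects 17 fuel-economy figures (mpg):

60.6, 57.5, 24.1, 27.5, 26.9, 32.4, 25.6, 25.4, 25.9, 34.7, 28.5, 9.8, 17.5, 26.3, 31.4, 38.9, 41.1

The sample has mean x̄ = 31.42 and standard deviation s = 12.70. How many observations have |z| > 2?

2

Cutoffs: x̄ ± 2s = [6.02, 56.82].
Outside the cutoffs: 57.5, 60.6.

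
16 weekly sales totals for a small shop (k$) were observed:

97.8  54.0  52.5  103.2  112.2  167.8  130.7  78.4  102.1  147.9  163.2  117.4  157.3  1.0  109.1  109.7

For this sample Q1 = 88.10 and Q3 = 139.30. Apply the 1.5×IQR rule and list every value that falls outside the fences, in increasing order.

1.0

IQR = Q3 − Q1 = 139.30 − 88.10 = 51.20.
Lower fence = Q1 − 1.5·IQR = 88.10 − 76.80 = 11.30.
Upper fence = Q3 + 1.5·IQR = 139.30 + 76.80 = 216.10.
1.0 < 11.30 → outlier.
All remaining values lie within [11.30, 216.10].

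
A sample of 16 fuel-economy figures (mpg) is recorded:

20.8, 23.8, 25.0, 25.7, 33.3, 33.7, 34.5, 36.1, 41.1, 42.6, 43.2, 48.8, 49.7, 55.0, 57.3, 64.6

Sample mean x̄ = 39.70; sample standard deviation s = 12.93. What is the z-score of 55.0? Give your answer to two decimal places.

z = (55.0 − 39.70) / 12.93 = 1.18.

1.18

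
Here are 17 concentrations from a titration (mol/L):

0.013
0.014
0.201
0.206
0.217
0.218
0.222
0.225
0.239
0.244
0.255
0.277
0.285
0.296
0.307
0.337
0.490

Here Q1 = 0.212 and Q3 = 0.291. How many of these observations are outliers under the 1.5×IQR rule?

3

IQR = 0.079; fences at 0.212 − 0.1185 = 0.0935 and 0.291 + 0.1185 = 0.4095.
Outside the cutoffs: 0.013, 0.014, 0.490.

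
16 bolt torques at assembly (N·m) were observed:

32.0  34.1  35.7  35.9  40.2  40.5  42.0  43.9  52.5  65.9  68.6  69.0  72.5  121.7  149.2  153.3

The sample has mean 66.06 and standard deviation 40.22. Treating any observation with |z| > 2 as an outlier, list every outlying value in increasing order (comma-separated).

149.2, 153.3

Cutoffs at x̄ ± 2s: 66.06 ± 2·40.22 = [-14.38, 146.50].
149.2: z = 2.07, |z| > 2 → outlier.
153.3: z = 2.17, |z| > 2 → outlier.
Every other value lies within [-14.38, 146.50].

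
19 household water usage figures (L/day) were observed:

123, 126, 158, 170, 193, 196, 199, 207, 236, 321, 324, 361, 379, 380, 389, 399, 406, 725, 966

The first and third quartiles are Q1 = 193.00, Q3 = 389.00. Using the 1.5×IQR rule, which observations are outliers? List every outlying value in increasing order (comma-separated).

725, 966

IQR = Q3 − Q1 = 389.00 − 193.00 = 196.00.
Lower fence = Q1 − 1.5·IQR = 193.00 − 294.00 = -101.00.
Upper fence = Q3 + 1.5·IQR = 389.00 + 294.00 = 683.00.
725 > 683.00 → outlier.
966 > 683.00 → outlier.
All remaining values lie within [-101.00, 683.00].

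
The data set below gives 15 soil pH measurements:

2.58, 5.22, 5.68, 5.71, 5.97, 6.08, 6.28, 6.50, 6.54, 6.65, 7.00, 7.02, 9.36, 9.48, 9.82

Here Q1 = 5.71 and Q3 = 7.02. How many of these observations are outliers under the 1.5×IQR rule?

4

IQR = 1.31; fences at 5.71 − 1.965 = 3.745 and 7.02 + 1.965 = 8.985.
Outside the cutoffs: 2.58, 9.36, 9.48, 9.82.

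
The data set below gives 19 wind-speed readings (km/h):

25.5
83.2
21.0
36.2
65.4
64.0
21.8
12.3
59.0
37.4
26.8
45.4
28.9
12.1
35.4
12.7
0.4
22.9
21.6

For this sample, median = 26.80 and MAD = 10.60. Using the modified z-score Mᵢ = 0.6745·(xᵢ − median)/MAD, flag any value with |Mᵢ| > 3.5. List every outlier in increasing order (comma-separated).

|Mᵢ| > 3.5 ⇔ |xᵢ − 26.80| > 3.5·10.60/0.6745 = 55.00.
So outliers lie outside [-28.20, 81.80].
83.2: M = 3.59 → outlier.

83.2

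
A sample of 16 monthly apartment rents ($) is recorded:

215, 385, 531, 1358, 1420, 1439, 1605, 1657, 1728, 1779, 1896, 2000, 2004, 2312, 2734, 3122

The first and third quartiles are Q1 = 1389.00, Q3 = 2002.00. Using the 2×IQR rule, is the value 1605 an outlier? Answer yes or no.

IQR = Q3 − Q1 = 2002.00 − 1389.00 = 613.00.
Lower fence = Q1 − 2·IQR = 1389.00 − 1226.00 = 163.00.
Upper fence = Q3 + 2·IQR = 2002.00 + 1226.00 = 3228.00.
1605 lies within [163.00, 3228.00].

no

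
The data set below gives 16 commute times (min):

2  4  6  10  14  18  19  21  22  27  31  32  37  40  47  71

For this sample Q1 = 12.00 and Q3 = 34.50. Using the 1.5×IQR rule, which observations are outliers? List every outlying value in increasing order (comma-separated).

71

IQR = Q3 − Q1 = 34.50 − 12.00 = 22.50.
Lower fence = Q1 − 1.5·IQR = 12.00 − 33.75 = -21.75.
Upper fence = Q3 + 1.5·IQR = 34.50 + 33.75 = 68.25.
71 > 68.25 → outlier.
All remaining values lie within [-21.75, 68.25].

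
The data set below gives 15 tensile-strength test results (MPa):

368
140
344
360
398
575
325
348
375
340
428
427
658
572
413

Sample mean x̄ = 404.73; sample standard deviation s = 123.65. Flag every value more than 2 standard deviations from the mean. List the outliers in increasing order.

140, 658

Cutoffs at x̄ ± 2s: 404.73 ± 2·123.65 = [157.43, 652.03].
140: z = -2.14, |z| > 2 → outlier.
658: z = 2.05, |z| > 2 → outlier.
Every other value lies within [157.43, 652.03].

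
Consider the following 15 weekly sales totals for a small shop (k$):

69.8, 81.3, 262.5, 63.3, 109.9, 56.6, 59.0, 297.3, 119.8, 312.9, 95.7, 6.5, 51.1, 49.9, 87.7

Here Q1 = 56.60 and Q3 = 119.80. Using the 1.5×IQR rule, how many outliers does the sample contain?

IQR = 63.20; fences at 56.60 − 94.80 = -38.20 and 119.80 + 94.80 = 214.60.
Outside the cutoffs: 262.5, 297.3, 312.9.

3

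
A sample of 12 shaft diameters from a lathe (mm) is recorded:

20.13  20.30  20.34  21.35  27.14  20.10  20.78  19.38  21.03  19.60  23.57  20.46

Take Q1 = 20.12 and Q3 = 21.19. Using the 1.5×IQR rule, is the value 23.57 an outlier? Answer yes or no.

yes

IQR = Q3 − Q1 = 21.19 − 20.12 = 1.07.
Lower fence = Q1 − 1.5·IQR = 20.12 − 1.605 = 18.515.
Upper fence = Q3 + 1.5·IQR = 21.19 + 1.605 = 22.795.
23.57 lies above the upper fence.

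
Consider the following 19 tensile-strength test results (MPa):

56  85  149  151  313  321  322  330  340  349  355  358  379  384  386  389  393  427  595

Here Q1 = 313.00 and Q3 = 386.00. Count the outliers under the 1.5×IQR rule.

5

IQR = 73.00; fences at 313.00 − 109.50 = 203.50 and 386.00 + 109.50 = 495.50.
Outside the cutoffs: 56, 85, 149, 151, 595.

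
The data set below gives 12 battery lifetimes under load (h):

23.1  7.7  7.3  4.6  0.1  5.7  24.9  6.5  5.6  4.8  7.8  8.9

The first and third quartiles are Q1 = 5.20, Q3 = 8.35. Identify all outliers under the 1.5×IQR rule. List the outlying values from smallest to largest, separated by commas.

IQR = Q3 − Q1 = 8.35 − 5.20 = 3.15.
Lower fence = Q1 − 1.5·IQR = 5.20 − 4.725 = 0.475.
Upper fence = Q3 + 1.5·IQR = 8.35 + 4.725 = 13.075.
0.1 < 0.475 → outlier.
23.1 > 13.075 → outlier.
24.9 > 13.075 → outlier.
All remaining values lie within [0.475, 13.075].

0.1, 23.1, 24.9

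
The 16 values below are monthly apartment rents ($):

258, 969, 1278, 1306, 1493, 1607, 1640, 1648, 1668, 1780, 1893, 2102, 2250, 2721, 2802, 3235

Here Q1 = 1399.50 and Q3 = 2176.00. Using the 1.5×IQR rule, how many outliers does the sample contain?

0

IQR = 776.50; fences at 1399.50 − 1164.75 = 234.75 and 2176.00 + 1164.75 = 3340.75.
Every value lies within the cutoffs.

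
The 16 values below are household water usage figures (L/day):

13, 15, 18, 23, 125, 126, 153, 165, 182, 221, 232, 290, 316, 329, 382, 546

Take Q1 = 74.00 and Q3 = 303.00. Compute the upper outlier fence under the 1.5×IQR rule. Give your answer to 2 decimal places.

IQR = Q3 − Q1 = 303.00 − 74.00 = 229.00.
Lower fence = Q1 − 1.5·IQR = 74.00 − 343.50 = -269.50.
Upper fence = Q3 + 1.5·IQR = 303.00 + 343.50 = 646.50.

646.50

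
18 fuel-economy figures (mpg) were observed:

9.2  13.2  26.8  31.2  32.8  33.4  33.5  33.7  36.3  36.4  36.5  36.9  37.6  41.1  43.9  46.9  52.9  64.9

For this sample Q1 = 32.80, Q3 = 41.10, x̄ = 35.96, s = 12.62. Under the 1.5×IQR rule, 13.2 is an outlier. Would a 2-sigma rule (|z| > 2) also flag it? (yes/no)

no

z = (13.2 − 35.96) / 12.62 = -1.80.
|z| = 1.80 ≤ 2.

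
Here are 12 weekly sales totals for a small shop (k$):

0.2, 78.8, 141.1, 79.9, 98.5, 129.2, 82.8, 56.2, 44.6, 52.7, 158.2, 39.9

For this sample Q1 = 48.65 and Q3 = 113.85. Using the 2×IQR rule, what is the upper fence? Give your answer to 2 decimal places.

244.25

IQR = Q3 − Q1 = 113.85 − 48.65 = 65.20.
Lower fence = Q1 − 2·IQR = 48.65 − 130.40 = -81.75.
Upper fence = Q3 + 2·IQR = 113.85 + 130.40 = 244.25.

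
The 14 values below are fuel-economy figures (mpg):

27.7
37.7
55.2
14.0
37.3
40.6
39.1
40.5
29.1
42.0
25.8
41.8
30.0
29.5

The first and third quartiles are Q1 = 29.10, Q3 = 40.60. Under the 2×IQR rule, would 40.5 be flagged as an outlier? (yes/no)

no

IQR = Q3 − Q1 = 40.60 − 29.10 = 11.50.
Lower fence = Q1 − 2·IQR = 29.10 − 23.00 = 6.10.
Upper fence = Q3 + 2·IQR = 40.60 + 23.00 = 63.60.
40.5 lies within [6.10, 63.60].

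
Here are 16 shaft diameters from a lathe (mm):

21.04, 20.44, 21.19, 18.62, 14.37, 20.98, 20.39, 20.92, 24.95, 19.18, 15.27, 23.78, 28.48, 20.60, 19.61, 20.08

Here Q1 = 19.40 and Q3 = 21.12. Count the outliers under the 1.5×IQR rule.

5

IQR = 1.72; fences at 19.40 − 2.58 = 16.82 and 21.12 + 2.58 = 23.70.
Outside the cutoffs: 14.37, 15.27, 23.78, 24.95, 28.48.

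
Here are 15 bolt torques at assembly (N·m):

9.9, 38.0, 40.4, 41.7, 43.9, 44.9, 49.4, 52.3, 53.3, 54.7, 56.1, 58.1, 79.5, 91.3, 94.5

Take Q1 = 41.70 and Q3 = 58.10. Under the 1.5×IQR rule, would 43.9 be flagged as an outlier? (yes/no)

no

IQR = Q3 − Q1 = 58.10 − 41.70 = 16.40.
Lower fence = Q1 − 1.5·IQR = 41.70 − 24.60 = 17.10.
Upper fence = Q3 + 1.5·IQR = 58.10 + 24.60 = 82.70.
43.9 lies within [17.10, 82.70].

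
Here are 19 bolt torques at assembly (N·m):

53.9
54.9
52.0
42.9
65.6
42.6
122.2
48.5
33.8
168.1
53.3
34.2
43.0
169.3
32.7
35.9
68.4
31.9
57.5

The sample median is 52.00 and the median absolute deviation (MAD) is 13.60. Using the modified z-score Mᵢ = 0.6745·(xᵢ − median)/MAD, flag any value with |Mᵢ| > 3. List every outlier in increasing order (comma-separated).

122.2, 168.1, 169.3

|Mᵢ| > 3 ⇔ |xᵢ − 52.00| > 3·13.60/0.6745 = 60.49.
So outliers lie outside [-8.49, 112.49].
122.2: M = 3.48 → outlier.
168.1: M = 5.76 → outlier.
169.3: M = 5.82 → outlier.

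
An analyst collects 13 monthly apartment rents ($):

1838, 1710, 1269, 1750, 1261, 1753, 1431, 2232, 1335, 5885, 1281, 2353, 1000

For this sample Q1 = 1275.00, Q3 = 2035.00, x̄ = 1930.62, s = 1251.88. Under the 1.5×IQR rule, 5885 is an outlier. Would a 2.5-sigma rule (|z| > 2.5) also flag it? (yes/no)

z = (5885 − 1930.62) / 1251.88 = 3.16.
|z| = 3.16 > 2.5.

yes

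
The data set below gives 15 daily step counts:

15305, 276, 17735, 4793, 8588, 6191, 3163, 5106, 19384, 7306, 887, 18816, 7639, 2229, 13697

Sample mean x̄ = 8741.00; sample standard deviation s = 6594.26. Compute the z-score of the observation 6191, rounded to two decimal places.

z = (6191 − 8741.00) / 6594.26 = -0.39.

-0.39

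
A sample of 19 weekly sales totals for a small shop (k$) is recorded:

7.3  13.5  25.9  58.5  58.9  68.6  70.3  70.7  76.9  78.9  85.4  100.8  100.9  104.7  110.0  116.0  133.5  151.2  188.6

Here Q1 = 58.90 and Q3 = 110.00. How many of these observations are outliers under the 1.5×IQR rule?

IQR = 51.10; fences at 58.90 − 76.65 = -17.75 and 110.00 + 76.65 = 186.65.
Outside the cutoffs: 188.6.

1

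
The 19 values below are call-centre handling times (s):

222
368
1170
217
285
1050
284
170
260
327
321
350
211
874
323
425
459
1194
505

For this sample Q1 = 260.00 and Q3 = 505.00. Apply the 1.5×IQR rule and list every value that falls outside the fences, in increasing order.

874, 1050, 1170, 1194

IQR = Q3 − Q1 = 505.00 − 260.00 = 245.00.
Lower fence = Q1 − 1.5·IQR = 260.00 − 367.50 = -107.50.
Upper fence = Q3 + 1.5·IQR = 505.00 + 367.50 = 872.50.
874 > 872.50 → outlier.
1050 > 872.50 → outlier.
1170 > 872.50 → outlier.
1194 > 872.50 → outlier.
All remaining values lie within [-107.50, 872.50].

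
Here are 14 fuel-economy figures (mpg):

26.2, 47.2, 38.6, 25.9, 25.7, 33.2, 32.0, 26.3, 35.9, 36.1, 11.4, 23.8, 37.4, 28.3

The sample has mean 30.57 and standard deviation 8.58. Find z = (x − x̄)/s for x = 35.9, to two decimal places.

z = (35.9 − 30.57) / 8.58 = 0.62.

0.62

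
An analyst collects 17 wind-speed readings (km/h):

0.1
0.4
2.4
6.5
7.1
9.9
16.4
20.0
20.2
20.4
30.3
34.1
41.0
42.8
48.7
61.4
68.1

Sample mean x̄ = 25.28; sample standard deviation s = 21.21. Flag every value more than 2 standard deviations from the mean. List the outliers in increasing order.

68.1

Cutoffs at x̄ ± 2s: 25.28 ± 2·21.21 = [-17.14, 67.70].
68.1: z = 2.02, |z| > 2 → outlier.
Every other value lies within [-17.14, 67.70].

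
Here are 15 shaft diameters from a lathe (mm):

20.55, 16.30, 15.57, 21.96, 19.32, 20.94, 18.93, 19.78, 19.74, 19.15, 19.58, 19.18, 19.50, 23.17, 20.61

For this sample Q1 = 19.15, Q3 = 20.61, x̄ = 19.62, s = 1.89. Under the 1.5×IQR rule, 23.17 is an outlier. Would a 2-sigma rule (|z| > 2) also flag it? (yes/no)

no

z = (23.17 − 19.62) / 1.89 = 1.88.
|z| = 1.88 ≤ 2.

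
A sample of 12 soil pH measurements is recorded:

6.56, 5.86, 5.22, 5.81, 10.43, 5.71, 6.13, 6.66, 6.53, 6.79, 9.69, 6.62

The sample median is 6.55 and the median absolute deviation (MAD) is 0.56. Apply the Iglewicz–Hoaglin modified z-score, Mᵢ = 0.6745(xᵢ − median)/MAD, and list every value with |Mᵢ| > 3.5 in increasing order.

9.69, 10.43

|Mᵢ| > 3.5 ⇔ |xᵢ − 6.55| > 3.5·0.56/0.6745 = 2.91.
So outliers lie outside [3.64, 9.46].
9.69: M = 3.78 → outlier.
10.43: M = 4.67 → outlier.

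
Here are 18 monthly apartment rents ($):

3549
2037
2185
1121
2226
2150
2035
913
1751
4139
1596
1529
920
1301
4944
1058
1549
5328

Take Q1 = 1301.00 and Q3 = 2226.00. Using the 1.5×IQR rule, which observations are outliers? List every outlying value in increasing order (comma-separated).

4139, 4944, 5328

IQR = Q3 − Q1 = 2226.00 − 1301.00 = 925.00.
Lower fence = Q1 − 1.5·IQR = 1301.00 − 1387.50 = -86.50.
Upper fence = Q3 + 1.5·IQR = 2226.00 + 1387.50 = 3613.50.
4139 > 3613.50 → outlier.
4944 > 3613.50 → outlier.
5328 > 3613.50 → outlier.
All remaining values lie within [-86.50, 3613.50].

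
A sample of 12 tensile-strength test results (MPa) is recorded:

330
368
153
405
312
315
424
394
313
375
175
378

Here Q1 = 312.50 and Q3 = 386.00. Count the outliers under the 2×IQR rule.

1

IQR = 73.50; fences at 312.50 − 147.00 = 165.50 and 386.00 + 147.00 = 533.00.
Outside the cutoffs: 153.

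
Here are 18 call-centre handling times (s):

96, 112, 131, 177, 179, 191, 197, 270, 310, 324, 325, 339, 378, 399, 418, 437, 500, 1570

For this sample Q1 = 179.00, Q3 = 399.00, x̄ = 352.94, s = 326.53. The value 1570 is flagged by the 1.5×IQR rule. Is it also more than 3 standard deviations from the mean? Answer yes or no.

yes

z = (1570 − 352.94) / 326.53 = 3.73.
|z| = 3.73 > 3.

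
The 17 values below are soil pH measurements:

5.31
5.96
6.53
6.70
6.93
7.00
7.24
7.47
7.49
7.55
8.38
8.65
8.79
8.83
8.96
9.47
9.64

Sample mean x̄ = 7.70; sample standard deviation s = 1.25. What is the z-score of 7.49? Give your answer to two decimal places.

-0.17

z = (7.49 − 7.70) / 1.25 = -0.17.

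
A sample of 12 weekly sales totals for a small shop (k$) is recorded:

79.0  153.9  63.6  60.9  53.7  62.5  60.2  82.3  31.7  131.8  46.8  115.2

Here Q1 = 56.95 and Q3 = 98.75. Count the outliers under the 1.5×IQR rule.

0

IQR = 41.80; fences at 56.95 − 62.70 = -5.75 and 98.75 + 62.70 = 161.45.
Every value lies within the cutoffs.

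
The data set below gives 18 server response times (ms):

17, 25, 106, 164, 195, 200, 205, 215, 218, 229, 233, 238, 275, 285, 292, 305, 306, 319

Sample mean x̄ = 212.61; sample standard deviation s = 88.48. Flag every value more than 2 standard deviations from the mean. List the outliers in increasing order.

Cutoffs at x̄ ± 2s: 212.61 ± 2·88.48 = [35.65, 389.57].
17: z = -2.21, |z| > 2 → outlier.
25: z = -2.12, |z| > 2 → outlier.
Every other value lies within [35.65, 389.57].

17, 25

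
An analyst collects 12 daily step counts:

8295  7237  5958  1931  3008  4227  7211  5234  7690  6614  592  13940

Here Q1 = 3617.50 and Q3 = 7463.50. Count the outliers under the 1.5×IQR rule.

IQR = 3846.00; fences at 3617.50 − 5769.00 = -2151.50 and 7463.50 + 5769.00 = 13232.50.
Outside the cutoffs: 13940.

1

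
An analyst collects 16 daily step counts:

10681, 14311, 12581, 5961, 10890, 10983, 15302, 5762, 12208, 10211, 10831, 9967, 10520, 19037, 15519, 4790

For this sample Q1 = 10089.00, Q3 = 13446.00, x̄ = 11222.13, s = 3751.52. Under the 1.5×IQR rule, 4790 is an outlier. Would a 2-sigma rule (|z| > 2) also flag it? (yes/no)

no

z = (4790 − 11222.13) / 3751.52 = -1.71.
|z| = 1.71 ≤ 2.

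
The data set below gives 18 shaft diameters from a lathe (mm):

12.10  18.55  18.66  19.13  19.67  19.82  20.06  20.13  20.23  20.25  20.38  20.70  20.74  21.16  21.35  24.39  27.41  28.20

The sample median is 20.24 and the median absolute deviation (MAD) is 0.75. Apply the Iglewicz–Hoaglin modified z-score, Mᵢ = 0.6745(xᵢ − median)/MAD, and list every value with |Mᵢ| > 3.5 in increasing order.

12.10, 24.39, 27.41, 28.20

|Mᵢ| > 3.5 ⇔ |xᵢ − 20.24| > 3.5·0.75/0.6745 = 3.89.
So outliers lie outside [16.35, 24.13].
12.10: M = -7.32 → outlier.
24.39: M = 3.73 → outlier.
27.41: M = 6.45 → outlier.
28.20: M = 7.16 → outlier.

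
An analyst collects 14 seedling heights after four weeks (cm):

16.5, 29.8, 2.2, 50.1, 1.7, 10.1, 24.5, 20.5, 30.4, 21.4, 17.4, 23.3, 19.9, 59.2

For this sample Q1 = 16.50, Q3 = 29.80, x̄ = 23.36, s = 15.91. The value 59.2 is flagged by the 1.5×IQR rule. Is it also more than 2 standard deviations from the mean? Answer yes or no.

z = (59.2 − 23.36) / 15.91 = 2.25.
|z| = 2.25 > 2.

yes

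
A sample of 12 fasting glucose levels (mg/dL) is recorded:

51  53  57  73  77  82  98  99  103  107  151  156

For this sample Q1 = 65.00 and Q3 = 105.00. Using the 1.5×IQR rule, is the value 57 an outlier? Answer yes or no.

IQR = Q3 − Q1 = 105.00 − 65.00 = 40.00.
Lower fence = Q1 − 1.5·IQR = 65.00 − 60.00 = 5.00.
Upper fence = Q3 + 1.5·IQR = 105.00 + 60.00 = 165.00.
57 lies within [5.00, 165.00].

no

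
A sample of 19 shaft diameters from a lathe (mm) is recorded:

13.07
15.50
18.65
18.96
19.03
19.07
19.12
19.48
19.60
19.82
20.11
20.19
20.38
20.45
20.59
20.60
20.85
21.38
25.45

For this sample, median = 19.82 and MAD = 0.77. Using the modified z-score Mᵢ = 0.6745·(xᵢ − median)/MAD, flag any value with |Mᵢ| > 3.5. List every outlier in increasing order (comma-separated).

|Mᵢ| > 3.5 ⇔ |xᵢ − 19.82| > 3.5·0.77/0.6745 = 4.00.
So outliers lie outside [15.82, 23.82].
13.07: M = -5.91 → outlier.
15.50: M = -3.78 → outlier.
25.45: M = 4.93 → outlier.

13.07, 15.50, 25.45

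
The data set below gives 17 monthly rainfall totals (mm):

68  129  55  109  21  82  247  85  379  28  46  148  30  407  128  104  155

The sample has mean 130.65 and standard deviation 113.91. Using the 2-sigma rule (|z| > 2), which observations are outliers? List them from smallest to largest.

379, 407

Cutoffs at x̄ ± 2s: 130.65 ± 2·113.91 = [-97.17, 358.47].
379: z = 2.18, |z| > 2 → outlier.
407: z = 2.43, |z| > 2 → outlier.
Every other value lies within [-97.17, 358.47].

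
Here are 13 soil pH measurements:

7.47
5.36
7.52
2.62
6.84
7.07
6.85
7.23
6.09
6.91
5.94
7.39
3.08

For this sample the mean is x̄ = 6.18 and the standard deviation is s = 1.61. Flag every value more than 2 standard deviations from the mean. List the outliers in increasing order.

Cutoffs at x̄ ± 2s: 6.18 ± 2·1.61 = [2.96, 9.40].
2.62: z = -2.21, |z| > 2 → outlier.
Every other value lies within [2.96, 9.40].

2.62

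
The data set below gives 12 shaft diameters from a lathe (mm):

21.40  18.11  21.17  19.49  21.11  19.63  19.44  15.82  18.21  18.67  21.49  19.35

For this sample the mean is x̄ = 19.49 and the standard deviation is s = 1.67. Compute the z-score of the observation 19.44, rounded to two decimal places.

-0.03

z = (19.44 − 19.49) / 1.67 = -0.03.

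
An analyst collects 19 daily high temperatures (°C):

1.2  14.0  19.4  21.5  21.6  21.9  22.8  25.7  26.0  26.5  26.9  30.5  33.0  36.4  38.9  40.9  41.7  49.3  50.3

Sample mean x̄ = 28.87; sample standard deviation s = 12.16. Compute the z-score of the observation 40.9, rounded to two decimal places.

z = (40.9 − 28.87) / 12.16 = 0.99.

0.99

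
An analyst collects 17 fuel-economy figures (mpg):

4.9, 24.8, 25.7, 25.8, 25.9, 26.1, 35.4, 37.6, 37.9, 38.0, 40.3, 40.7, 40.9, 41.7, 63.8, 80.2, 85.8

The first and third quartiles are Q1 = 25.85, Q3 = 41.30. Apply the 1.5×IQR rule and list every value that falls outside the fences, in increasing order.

IQR = Q3 − Q1 = 41.30 − 25.85 = 15.45.
Lower fence = Q1 − 1.5·IQR = 25.85 − 23.175 = 2.675.
Upper fence = Q3 + 1.5·IQR = 41.30 + 23.175 = 64.475.
80.2 > 64.475 → outlier.
85.8 > 64.475 → outlier.
All remaining values lie within [2.675, 64.475].

80.2, 85.8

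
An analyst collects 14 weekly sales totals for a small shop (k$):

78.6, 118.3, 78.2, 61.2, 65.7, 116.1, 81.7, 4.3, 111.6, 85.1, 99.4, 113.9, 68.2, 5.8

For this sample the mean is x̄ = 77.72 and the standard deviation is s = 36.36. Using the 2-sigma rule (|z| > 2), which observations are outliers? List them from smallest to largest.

4.3

Cutoffs at x̄ ± 2s: 77.72 ± 2·36.36 = [5.00, 150.44].
4.3: z = -2.02, |z| > 2 → outlier.
Every other value lies within [5.00, 150.44].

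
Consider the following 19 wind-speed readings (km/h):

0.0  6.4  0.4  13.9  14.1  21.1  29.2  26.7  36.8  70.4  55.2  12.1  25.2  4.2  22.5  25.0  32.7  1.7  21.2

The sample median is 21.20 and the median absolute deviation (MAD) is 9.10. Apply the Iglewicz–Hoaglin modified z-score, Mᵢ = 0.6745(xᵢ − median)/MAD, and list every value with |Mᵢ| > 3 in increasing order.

70.4

|Mᵢ| > 3 ⇔ |xᵢ − 21.20| > 3·9.10/0.6745 = 40.47.
So outliers lie outside [-19.27, 61.67].
70.4: M = 3.65 → outlier.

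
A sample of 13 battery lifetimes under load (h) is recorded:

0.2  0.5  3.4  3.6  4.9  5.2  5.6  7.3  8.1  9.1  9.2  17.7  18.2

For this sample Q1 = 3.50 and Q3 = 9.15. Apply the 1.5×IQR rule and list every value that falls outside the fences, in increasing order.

17.7, 18.2

IQR = Q3 − Q1 = 9.15 − 3.50 = 5.65.
Lower fence = Q1 − 1.5·IQR = 3.50 − 8.475 = -4.975.
Upper fence = Q3 + 1.5·IQR = 9.15 + 8.475 = 17.625.
17.7 > 17.625 → outlier.
18.2 > 17.625 → outlier.
All remaining values lie within [-4.975, 17.625].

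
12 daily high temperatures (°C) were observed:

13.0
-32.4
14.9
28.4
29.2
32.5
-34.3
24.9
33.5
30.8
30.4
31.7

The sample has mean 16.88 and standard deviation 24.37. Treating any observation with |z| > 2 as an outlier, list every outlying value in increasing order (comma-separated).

Cutoffs at x̄ ± 2s: 16.88 ± 2·24.37 = [-31.86, 65.62].
-34.3: z = -2.10, |z| > 2 → outlier.
-32.4: z = -2.02, |z| > 2 → outlier.
Every other value lies within [-31.86, 65.62].

-34.3, -32.4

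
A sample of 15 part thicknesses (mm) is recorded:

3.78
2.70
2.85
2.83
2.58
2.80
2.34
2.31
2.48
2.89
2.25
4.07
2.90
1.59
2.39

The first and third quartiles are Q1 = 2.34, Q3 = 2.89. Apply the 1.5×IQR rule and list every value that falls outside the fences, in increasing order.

IQR = Q3 − Q1 = 2.89 − 2.34 = 0.55.
Lower fence = Q1 − 1.5·IQR = 2.34 − 0.825 = 1.515.
Upper fence = Q3 + 1.5·IQR = 2.89 + 0.825 = 3.715.
3.78 > 3.715 → outlier.
4.07 > 3.715 → outlier.
All remaining values lie within [1.515, 3.715].

3.78, 4.07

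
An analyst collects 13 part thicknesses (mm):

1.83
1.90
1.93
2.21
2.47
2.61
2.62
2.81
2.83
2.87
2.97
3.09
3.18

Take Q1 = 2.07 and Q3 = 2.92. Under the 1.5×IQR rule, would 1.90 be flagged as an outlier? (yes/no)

IQR = Q3 − Q1 = 2.92 − 2.07 = 0.85.
Lower fence = Q1 − 1.5·IQR = 2.07 − 1.275 = 0.795.
Upper fence = Q3 + 1.5·IQR = 2.92 + 1.275 = 4.195.
1.90 lies within [0.795, 4.195].

no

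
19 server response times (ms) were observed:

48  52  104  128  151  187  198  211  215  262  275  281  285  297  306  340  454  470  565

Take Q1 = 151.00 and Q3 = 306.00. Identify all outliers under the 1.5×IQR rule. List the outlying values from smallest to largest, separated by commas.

IQR = Q3 − Q1 = 306.00 − 151.00 = 155.00.
Lower fence = Q1 − 1.5·IQR = 151.00 − 232.50 = -81.50.
Upper fence = Q3 + 1.5·IQR = 306.00 + 232.50 = 538.50.
565 > 538.50 → outlier.
All remaining values lie within [-81.50, 538.50].

565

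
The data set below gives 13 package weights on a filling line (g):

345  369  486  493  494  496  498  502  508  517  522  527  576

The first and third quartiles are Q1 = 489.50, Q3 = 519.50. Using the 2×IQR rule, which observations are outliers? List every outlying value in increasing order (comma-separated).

IQR = Q3 − Q1 = 519.50 − 489.50 = 30.00.
Lower fence = Q1 − 2·IQR = 489.50 − 60.00 = 429.50.
Upper fence = Q3 + 2·IQR = 519.50 + 60.00 = 579.50.
345 < 429.50 → outlier.
369 < 429.50 → outlier.
All remaining values lie within [429.50, 579.50].

345, 369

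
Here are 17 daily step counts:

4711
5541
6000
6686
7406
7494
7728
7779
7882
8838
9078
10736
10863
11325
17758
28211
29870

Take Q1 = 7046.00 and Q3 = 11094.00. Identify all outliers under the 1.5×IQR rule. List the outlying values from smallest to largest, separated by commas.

IQR = Q3 − Q1 = 11094.00 − 7046.00 = 4048.00.
Lower fence = Q1 − 1.5·IQR = 7046.00 − 6072.00 = 974.00.
Upper fence = Q3 + 1.5·IQR = 11094.00 + 6072.00 = 17166.00.
17758 > 17166.00 → outlier.
28211 > 17166.00 → outlier.
29870 > 17166.00 → outlier.
All remaining values lie within [974.00, 17166.00].

17758, 28211, 29870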